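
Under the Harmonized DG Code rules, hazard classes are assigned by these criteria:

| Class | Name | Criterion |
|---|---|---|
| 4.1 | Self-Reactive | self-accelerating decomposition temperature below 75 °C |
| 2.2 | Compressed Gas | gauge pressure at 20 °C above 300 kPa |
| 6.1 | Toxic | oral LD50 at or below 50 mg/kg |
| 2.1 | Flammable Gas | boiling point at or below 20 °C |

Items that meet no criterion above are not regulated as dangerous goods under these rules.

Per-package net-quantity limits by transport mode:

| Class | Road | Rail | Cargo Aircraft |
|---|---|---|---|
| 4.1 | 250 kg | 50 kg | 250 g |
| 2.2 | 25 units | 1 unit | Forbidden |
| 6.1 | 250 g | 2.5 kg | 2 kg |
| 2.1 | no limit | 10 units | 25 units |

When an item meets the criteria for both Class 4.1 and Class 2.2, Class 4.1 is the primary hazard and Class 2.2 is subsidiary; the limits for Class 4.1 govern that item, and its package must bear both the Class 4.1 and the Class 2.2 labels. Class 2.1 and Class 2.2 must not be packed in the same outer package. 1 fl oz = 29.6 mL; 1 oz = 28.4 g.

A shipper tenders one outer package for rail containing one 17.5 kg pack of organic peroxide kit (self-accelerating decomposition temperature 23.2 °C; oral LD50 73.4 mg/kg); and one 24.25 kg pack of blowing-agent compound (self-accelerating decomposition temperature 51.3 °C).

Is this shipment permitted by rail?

With self-accelerating decomposition temperature 23.2 °C (< 75 °C), the organic peroxide kit falls in Class 4.1.
The blowing-agent compound has self-accelerating decomposition temperature 51.3 °C, which is < 75 °C, so it is Class 4.1 (Self-Reactive).
Total Class 4.1: 17.5 kg + 24.25 kg = 41.75 kg.
41.75 kg ≤ 50 kg (rail limit, Class 4.1) — within limit.

Yes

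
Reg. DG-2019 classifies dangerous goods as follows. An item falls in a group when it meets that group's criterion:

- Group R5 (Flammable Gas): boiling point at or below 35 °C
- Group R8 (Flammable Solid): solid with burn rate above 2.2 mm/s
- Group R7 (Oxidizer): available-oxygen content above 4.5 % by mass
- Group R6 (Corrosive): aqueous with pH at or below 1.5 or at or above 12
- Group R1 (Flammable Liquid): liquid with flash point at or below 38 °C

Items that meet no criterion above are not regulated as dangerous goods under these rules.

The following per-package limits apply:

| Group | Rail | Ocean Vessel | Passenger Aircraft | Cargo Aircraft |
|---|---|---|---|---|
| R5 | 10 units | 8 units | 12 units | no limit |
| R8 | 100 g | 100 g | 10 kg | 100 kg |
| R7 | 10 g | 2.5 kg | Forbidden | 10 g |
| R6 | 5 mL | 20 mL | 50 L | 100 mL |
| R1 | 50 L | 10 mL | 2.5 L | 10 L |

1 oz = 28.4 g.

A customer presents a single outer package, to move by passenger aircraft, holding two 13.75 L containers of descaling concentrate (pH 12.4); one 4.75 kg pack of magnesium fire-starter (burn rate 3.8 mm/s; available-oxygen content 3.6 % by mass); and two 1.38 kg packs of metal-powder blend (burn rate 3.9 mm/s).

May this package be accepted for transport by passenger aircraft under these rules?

Yes

pH 12.4 meets the Group R6 criterion (Corrosive), so the descaling concentrate is Group R6.
Magnesium fire-starter: burn rate 3.8 mm/s > 2.2 mm/s → Group R8 (Flammable Solid).
The metal-powder blend has burn rate 3.9 mm/s, which is > 2.2 mm/s, so it is Group R8 (Flammable Solid).
Total Group R8: 4.75 kg + (two 1.38 kg packs = 2.76 kg) = 7.51 kg.
7.51 kg is within the passenger aircraft limit of 10 kg for Group R8.
Group R6 quantity: two 13.75 L containers = 27.5 L.
That is within the Group R6 passenger aircraft limit of 50 L.
Every hazard group is within its passenger aircraft limit and no segregation rule is violated.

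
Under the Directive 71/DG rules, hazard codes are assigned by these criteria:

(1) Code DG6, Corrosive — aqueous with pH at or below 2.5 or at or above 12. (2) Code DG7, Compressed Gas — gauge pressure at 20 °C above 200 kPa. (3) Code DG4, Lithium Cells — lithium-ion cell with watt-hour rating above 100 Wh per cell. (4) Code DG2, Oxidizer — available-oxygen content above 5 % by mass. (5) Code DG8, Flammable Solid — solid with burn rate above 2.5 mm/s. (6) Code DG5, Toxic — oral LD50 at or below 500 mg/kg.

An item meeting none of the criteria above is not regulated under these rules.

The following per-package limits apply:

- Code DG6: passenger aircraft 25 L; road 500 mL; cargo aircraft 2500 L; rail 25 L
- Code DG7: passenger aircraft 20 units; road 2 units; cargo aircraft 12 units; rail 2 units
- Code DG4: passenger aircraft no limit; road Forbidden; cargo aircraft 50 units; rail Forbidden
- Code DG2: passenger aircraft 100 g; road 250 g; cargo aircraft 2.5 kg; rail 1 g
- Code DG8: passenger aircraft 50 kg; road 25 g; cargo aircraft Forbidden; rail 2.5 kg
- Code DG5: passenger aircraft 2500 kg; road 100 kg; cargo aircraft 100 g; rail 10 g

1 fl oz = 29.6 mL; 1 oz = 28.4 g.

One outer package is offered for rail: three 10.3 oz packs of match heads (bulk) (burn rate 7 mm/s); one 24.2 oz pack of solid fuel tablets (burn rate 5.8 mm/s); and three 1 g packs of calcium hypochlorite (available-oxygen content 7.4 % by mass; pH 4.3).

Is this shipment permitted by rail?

Match heads (bulk): burn rate 7 mm/s > 2.5 mm/s → Code DG8 (Flammable Solid).
Burn rate 5.8 mm/s meets the Code DG8 criterion (Flammable Solid), so the solid fuel tablets are Code DG8.
Calcium hypochlorite: available-oxygen content 7.4 % by mass > 5 % by mass → Code DG2 (Oxidizer).
Code DG8 net quantity: (three 10.3 oz packs = 877.56 g) + (one 24.2 oz pack = 687.28 g) = 1564.84 g.
That is within the Code DG8 rail limit of 2.5 kg.
Code DG2 quantity: three 1 g packs = 3 g.
That exceeds the Code DG2 rail limit of 1 g.

No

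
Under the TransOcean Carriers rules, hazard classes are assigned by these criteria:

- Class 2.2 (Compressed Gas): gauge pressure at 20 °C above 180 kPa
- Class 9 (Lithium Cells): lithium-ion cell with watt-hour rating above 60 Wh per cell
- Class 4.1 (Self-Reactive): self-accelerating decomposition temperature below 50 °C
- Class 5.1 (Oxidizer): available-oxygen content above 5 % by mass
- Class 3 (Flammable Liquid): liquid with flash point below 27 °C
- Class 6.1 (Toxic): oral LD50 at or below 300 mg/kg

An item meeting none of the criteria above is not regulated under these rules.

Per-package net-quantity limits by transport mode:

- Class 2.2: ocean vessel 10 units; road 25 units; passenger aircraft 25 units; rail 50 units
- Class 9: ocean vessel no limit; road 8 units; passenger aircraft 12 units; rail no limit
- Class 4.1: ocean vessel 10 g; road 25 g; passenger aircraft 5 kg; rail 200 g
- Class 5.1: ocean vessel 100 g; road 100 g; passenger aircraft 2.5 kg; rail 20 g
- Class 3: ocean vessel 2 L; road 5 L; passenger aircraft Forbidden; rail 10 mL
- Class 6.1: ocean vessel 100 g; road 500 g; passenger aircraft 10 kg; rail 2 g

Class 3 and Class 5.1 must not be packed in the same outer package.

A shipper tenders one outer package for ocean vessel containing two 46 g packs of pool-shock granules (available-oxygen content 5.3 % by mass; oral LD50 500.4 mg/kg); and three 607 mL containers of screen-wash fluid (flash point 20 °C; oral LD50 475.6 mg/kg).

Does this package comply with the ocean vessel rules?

Available-oxygen content 5.3 % by mass meets the Class 5.1 criterion (Oxidizer), so the pool-shock granules are Class 5.1.
The screen-wash fluid has flash point 20 °C, which is < 27 °C, so it is Class 3 (Flammable Liquid).
Class 3 quantity: three 607 mL containers = 1.821 L.
1.821 L is within the ocean vessel limit of 2 L for Class 3.
Class 5.1 quantity: two 46 g packs = 92 g.
92 g is within the ocean vessel limit of 100 g for Class 5.1.
Class 3 and Class 5.1 may not share an outer package.

No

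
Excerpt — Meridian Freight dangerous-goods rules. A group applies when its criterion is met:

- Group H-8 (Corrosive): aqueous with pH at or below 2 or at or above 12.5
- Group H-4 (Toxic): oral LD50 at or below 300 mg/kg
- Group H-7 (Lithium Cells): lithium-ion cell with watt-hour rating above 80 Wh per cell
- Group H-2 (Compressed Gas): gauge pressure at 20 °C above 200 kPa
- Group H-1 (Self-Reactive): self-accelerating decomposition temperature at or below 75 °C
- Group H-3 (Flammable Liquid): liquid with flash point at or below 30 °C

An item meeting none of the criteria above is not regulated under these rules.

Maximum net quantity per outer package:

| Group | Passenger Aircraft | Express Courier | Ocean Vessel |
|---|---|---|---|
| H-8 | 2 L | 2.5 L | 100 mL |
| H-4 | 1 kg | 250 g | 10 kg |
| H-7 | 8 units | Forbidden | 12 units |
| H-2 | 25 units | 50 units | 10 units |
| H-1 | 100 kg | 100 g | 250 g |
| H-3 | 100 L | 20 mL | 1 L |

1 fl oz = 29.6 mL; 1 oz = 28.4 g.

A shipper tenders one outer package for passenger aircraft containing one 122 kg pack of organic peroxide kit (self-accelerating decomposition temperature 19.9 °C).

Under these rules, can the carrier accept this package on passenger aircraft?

The organic peroxide kit has self-accelerating decomposition temperature 19.9 °C, which is ≤ 75 °C, so it is Group H-1 (Self-Reactive).
Group H-1 quantity: 122 kg.
122 kg exceeds the passenger aircraft limit of 100 kg for Group H-1.

No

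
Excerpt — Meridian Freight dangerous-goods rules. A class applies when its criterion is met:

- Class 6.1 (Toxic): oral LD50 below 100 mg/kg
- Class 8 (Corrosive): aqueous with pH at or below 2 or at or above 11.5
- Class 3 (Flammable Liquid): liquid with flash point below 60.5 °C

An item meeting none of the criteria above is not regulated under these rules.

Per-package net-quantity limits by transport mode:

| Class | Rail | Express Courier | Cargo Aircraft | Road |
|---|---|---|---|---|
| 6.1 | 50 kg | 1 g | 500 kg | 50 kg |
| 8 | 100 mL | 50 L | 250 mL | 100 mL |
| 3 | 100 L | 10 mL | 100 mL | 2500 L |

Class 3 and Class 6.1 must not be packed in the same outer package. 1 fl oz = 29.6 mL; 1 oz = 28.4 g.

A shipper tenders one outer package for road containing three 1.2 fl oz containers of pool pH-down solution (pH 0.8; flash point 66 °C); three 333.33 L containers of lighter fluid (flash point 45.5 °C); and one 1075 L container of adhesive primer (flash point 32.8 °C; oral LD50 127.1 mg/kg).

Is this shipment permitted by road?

No

With pH 0.8 (≤ 2), the pool pH-down solution falls in Class 8.
Lighter fluid: flash point 45.5 °C < 60.5 °C → Class 3 (Flammable Liquid).
The adhesive primer has flash point 32.8 °C, which is < 60.5 °C, so it is Class 3 (Flammable Liquid).
Class 8 quantity: three 1.2 fl oz containers = 106.56 mL.
106.56 mL > 100 mL (road limit, Class 8) — over the limit.
Total Class 3: (three 333.33 L containers = 999.99 L) + 1075 L = 2074.99 L.
That is within the Class 3 road limit of 2500 L.
The segregation rule (Class 3 with Class 6.1) does not apply to Class 8 with Class 3.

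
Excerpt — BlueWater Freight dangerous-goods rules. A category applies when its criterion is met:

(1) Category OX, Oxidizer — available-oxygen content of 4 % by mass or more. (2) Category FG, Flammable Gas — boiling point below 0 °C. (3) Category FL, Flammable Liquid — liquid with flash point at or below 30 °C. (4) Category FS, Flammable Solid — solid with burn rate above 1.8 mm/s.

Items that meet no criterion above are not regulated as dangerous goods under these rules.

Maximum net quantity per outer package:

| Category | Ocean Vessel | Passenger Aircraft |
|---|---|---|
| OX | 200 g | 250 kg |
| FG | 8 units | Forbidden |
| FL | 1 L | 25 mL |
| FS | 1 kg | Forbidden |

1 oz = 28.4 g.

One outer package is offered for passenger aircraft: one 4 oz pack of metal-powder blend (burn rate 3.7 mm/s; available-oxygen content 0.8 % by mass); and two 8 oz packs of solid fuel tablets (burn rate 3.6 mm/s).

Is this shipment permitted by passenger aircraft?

No

Metal-powder blend: burn rate 3.7 mm/s > 1.8 mm/s → Category FS (Flammable Solid).
Solid fuel tablets: burn rate 3.6 mm/s > 1.8 mm/s → Category FS (Flammable Solid).
Total Category FS: (one 4 oz pack = 113.6 g) + (two 8 oz packs = 454.4 g) = 568 g.
By passenger aircraft, Category FS is Forbidden regardless of quantity.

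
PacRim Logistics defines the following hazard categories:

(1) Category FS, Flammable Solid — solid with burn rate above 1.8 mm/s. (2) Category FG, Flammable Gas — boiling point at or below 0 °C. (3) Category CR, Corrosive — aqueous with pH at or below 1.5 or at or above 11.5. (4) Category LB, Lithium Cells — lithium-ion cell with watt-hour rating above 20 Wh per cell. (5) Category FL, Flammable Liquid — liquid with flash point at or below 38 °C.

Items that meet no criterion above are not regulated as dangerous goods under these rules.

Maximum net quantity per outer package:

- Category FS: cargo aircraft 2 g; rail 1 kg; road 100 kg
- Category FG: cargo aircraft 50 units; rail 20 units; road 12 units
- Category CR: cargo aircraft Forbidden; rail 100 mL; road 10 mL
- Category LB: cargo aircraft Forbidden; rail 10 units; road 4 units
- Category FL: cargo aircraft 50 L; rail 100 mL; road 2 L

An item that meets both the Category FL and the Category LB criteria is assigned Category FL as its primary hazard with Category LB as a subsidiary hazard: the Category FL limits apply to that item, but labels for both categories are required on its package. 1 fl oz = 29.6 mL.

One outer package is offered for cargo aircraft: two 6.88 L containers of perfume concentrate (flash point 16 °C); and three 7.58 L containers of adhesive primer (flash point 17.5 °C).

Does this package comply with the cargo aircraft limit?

Perfume concentrate: flash point 16 °C ≤ 38 °C → Category FL (Flammable Liquid).
Adhesive primer: flash point 17.5 °C ≤ 38 °C → Category FL (Flammable Liquid).
Category FL net quantity: (two 6.88 L containers = 13.76 L) + (three 7.58 L containers = 22.74 L) = 36.5 L.
36.5 L ≤ 50 L (cargo aircraft limit, Category FL) — within limit.

Yes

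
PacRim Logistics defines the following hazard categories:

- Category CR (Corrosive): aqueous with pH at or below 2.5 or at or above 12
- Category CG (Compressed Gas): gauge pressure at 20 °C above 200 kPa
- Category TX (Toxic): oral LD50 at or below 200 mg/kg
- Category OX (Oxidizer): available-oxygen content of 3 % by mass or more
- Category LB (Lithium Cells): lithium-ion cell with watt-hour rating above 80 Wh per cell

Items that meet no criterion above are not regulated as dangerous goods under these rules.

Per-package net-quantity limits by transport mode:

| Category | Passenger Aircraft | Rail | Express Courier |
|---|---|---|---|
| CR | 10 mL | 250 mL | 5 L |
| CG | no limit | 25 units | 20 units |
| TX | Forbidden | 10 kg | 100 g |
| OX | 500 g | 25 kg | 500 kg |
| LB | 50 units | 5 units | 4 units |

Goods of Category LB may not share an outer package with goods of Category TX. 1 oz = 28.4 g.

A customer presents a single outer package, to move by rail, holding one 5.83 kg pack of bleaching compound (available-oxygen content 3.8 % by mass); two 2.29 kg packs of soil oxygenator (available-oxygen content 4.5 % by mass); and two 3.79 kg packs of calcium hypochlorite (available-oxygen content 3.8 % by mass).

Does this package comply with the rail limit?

Bleaching compound: available-oxygen content 3.8 % by mass ≥ 3 % by mass → Category OX (Oxidizer).
With available-oxygen content 4.5 % by mass (≥ 3 % by mass), the soil oxygenator falls in Category OX.
Available-oxygen content 3.8 % by mass meets the Category OX criterion (Oxidizer), so the calcium hypochlorite is Category OX.
Total Category OX: 5.83 kg + (two 2.29 kg packs = 4.58 kg) + (two 3.79 kg packs = 7.58 kg) = 17.99 kg.
17.99 kg is within the rail limit of 25 kg for Category OX.

Yes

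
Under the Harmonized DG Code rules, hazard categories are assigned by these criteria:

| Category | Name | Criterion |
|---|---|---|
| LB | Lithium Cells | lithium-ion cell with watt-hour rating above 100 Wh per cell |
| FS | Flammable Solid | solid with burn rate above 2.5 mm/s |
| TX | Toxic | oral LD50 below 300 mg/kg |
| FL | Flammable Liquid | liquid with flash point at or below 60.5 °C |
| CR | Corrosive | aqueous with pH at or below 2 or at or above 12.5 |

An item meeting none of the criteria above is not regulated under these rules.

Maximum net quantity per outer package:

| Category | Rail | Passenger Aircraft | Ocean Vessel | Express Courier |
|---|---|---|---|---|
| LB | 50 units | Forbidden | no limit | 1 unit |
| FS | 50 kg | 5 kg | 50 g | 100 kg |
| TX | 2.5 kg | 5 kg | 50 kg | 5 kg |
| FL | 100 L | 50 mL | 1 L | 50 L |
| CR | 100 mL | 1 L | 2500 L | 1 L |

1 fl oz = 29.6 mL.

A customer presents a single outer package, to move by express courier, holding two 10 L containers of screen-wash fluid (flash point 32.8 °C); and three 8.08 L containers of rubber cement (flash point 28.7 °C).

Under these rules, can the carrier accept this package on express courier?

Yes

With flash point 32.8 °C (≤ 60.5 °C), the screen-wash fluid falls in Category FL.
Flash point 28.7 °C meets the Category FL criterion (Flammable Liquid), so the rubber cement is Category FL.
Total Category FL: (two 10 L containers = 20 L) + (three 8.08 L containers = 24.24 L) = 44.24 L.
44.24 L ≤ 50 L (express courier limit, Category FL) — within limit.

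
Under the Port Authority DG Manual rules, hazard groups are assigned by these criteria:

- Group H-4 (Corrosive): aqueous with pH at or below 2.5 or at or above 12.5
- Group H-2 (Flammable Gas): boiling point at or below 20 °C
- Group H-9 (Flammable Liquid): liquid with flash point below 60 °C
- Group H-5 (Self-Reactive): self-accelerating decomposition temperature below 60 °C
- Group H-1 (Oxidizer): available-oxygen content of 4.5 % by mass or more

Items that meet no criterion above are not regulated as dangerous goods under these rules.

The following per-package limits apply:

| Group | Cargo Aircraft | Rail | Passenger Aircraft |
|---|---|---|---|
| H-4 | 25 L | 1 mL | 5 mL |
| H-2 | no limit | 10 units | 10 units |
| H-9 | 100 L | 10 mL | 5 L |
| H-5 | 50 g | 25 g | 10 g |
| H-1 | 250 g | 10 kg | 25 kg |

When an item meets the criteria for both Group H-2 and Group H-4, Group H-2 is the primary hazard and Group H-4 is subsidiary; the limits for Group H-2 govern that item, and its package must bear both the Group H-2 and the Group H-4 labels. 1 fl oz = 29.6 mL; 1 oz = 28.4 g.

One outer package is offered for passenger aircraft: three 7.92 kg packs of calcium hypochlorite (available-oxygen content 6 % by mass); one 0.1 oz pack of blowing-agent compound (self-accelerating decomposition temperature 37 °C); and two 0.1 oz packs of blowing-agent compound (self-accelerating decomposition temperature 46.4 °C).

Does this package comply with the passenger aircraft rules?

The calcium hypochlorite has available-oxygen content 6 % by mass, which is ≥ 4.5 % by mass, so it is Group H-1 (Oxidizer).
Self-accelerating decomposition temperature 37 °C meets the Group H-5 criterion (Self-Reactive), so the blowing-agent compound is Group H-5.
Self-accelerating decomposition temperature 46.4 °C meets the Group H-5 criterion (Self-Reactive), so the blowing-agent compound is Group H-5.
Total Group H-5: (one 0.1 oz pack = 2.84 g) + (two 0.1 oz packs = 5.68 g) = 8.52 g.
8.52 g is within the passenger aircraft limit of 10 g for Group H-5.
Group H-1 quantity: three 7.92 kg packs = 23.76 kg.
23.76 kg ≤ 25 kg (passenger aircraft limit, Group H-1) — within limit.
Every hazard group is within its passenger aircraft limit and no segregation rule is violated.

Yes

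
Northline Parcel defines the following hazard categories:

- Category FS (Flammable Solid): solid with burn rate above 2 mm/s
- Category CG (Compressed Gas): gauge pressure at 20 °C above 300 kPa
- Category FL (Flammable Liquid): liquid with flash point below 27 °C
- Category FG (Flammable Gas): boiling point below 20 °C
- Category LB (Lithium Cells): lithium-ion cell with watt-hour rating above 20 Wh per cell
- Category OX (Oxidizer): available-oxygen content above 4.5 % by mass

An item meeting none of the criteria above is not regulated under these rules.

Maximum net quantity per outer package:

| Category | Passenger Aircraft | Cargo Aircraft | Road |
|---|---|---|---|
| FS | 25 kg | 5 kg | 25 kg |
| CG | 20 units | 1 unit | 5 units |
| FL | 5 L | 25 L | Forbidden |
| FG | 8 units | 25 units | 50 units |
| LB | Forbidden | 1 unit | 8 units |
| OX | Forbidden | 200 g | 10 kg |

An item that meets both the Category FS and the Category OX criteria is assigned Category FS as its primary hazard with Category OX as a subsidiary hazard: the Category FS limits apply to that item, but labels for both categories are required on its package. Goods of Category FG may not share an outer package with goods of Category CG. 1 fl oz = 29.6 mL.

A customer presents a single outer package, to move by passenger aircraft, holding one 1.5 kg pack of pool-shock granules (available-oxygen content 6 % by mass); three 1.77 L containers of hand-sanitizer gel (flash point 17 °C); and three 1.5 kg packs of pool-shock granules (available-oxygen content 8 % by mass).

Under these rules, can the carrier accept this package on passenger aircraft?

Pool-shock granules: available-oxygen content 6 % by mass > 4.5 % by mass → Category OX (Oxidizer).
The hand-sanitizer gel has flash point 17 °C, which is < 27 °C, so it is Category FL (Flammable Liquid).
Available-oxygen content 8 % by mass meets the Category OX criterion (Oxidizer), so the pool-shock granules are Category OX.
Total Category OX: 1.5 kg + (three 1.5 kg packs = 4.5 kg) = 6 kg.
By passenger aircraft, Category OX is Forbidden regardless of quantity.
Category FL quantity: three 1.77 L containers = 5.31 L.
5.31 L exceeds the passenger aircraft limit of 5 L for Category FL.
The segregation rule (Category FG with Category CG) does not apply to Category OX with Category FL.

No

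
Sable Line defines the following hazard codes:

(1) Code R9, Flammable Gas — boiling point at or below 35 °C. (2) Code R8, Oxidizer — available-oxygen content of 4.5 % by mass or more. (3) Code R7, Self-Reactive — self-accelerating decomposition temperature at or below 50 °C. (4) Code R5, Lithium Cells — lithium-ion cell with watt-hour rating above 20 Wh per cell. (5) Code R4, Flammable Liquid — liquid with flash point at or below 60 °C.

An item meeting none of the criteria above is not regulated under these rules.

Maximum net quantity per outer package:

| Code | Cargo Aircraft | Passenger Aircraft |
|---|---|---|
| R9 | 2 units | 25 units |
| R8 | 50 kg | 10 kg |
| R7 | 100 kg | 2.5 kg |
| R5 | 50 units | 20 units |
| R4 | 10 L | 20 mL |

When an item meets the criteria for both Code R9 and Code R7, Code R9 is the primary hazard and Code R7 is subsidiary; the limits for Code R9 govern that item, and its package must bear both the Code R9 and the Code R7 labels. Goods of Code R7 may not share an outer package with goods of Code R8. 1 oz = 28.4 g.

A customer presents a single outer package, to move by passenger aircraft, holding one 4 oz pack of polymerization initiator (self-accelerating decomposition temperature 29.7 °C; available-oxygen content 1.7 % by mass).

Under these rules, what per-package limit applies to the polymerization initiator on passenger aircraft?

With self-accelerating decomposition temperature 29.7 °C (≤ 50 °C), the polymerization initiator falls in Code R7.
The passenger aircraft limit for Code R7 is 2.5 kg.

2.5 kg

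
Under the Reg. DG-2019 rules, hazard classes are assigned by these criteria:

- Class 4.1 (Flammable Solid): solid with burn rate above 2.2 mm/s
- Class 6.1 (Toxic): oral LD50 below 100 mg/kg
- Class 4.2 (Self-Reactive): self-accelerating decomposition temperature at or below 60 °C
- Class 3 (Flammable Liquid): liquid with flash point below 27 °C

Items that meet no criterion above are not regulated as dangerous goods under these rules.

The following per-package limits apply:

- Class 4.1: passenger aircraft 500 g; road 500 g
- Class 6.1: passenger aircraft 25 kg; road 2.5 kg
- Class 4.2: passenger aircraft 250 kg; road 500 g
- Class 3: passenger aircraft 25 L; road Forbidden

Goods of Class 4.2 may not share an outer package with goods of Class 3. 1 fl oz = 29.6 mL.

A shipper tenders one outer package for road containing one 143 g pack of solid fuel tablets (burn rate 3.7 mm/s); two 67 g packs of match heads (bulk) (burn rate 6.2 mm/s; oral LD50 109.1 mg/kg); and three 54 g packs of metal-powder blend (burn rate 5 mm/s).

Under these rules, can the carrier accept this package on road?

Yes

With burn rate 3.7 mm/s (> 2.2 mm/s), the solid fuel tablets fall in Class 4.1.
The match heads (bulk) have burn rate 6.2 mm/s, which is > 2.2 mm/s, so they are Class 4.1 (Flammable Solid).
The metal-powder blend has burn rate 5 mm/s, which is > 2.2 mm/s, so it is Class 4.1 (Flammable Solid).
Class 4.1 net quantity: 143 g + (two 67 g packs = 134 g) + (three 54 g packs = 162 g) = 439 g.
That is within the Class 4.1 road limit of 500 g.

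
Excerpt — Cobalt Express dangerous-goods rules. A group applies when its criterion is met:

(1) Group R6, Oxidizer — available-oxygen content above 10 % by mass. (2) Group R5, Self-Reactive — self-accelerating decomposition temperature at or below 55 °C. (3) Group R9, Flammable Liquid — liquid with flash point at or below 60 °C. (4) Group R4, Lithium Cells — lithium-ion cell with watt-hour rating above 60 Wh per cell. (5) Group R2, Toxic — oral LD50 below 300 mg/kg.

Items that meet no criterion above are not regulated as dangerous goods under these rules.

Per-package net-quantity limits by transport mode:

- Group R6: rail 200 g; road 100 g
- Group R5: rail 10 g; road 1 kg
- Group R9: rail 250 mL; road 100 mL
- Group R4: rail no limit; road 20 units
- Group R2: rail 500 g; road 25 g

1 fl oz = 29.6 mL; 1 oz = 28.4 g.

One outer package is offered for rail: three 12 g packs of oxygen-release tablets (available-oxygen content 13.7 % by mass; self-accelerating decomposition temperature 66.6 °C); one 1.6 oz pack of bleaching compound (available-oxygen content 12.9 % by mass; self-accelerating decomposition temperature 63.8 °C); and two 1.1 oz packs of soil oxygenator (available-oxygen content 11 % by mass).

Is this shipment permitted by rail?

Yes

Oxygen-release tablets: available-oxygen content 13.7 % by mass > 10 % by mass → Group R6 (Oxidizer).
The bleaching compound has available-oxygen content 12.9 % by mass, which is > 10 % by mass, so it is Group R6 (Oxidizer).
The soil oxygenator has available-oxygen content 11 % by mass, which is > 10 % by mass, so it is Group R6 (Oxidizer).
Group R6 net quantity: (three 12 g packs = 36 g) + (one 1.6 oz pack = 45.44 g) + (two 1.1 oz packs = 62.48 g) = 143.92 g.
143.92 g ≤ 200 g (rail limit, Group R6) — within limit.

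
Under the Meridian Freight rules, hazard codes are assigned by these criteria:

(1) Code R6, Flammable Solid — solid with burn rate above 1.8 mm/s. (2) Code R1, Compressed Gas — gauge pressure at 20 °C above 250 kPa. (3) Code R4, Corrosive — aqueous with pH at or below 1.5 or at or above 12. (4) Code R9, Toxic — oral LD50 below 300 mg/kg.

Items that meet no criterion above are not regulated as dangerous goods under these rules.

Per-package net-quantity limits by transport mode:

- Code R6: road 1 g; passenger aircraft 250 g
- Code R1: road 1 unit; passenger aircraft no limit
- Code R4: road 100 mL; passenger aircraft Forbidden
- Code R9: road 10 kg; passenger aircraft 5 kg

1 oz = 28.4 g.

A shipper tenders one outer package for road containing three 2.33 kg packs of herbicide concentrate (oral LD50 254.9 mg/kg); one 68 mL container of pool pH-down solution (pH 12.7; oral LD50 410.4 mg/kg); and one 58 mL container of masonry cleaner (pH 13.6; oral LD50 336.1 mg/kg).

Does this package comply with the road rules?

No

Herbicide concentrate: oral LD50 254.9 mg/kg < 300 mg/kg → Code R9 (Toxic).
pH 12.7 meets the Code R4 criterion (Corrosive), so the pool pH-down solution is Code R4.
pH 13.6 meets the Code R4 criterion (Corrosive), so the masonry cleaner is Code R4.
Total Code R4: 68 mL + 58 mL = 126 mL.
126 mL exceeds the road limit of 100 mL for Code R4.
Code R9 quantity: three 2.33 kg packs = 6.99 kg.
6.99 kg is within the road limit of 10 kg for Code R9.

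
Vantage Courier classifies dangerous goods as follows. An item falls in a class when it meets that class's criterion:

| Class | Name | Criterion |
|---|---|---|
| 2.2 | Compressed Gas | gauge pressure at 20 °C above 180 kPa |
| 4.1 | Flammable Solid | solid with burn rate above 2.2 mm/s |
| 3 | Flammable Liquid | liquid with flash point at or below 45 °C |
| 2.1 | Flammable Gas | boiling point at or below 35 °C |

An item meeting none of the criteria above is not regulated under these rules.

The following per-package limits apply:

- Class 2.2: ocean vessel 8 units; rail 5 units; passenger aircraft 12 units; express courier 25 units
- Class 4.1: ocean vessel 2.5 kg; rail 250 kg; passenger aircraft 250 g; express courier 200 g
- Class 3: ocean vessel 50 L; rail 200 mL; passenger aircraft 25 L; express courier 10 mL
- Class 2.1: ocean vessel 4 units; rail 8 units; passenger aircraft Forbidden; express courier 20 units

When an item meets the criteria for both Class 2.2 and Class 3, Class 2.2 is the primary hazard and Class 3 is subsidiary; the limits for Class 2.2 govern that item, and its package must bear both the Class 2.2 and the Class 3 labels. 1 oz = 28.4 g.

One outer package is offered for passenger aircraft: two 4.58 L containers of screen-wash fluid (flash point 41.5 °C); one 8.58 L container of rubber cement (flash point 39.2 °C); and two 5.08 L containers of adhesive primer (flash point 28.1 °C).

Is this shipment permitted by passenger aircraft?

No

Screen-wash fluid: flash point 41.5 °C ≤ 45 °C → Class 3 (Flammable Liquid).
With flash point 39.2 °C (≤ 45 °C), the rubber cement falls in Class 3.
Flash point 28.1 °C meets the Class 3 criterion (Flammable Liquid), so the adhesive primer is Class 3.
Total Class 3: (two 4.58 L containers = 9.16 L) + 8.58 L + (two 5.08 L containers = 10.16 L) = 27.9 L.
That exceeds the Class 3 passenger aircraft limit of 25 L.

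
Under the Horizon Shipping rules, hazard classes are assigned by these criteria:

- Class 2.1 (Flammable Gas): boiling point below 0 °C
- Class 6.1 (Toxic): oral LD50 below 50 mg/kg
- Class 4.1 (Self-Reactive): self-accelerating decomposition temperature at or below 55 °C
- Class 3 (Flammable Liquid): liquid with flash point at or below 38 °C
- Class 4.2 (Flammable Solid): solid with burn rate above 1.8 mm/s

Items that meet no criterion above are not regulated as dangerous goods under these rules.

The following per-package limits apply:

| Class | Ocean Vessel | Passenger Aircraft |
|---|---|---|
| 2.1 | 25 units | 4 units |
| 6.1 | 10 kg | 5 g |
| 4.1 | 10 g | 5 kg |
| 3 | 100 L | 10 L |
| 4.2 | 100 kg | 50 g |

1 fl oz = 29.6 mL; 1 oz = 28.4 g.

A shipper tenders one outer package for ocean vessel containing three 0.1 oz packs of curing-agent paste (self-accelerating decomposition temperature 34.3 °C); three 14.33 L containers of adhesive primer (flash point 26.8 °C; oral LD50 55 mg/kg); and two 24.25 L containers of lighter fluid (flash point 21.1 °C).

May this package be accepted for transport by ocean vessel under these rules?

Curing-agent paste: self-accelerating decomposition temperature 34.3 °C ≤ 55 °C → Class 4.1 (Self-Reactive).
Adhesive primer: flash point 26.8 °C ≤ 38 °C → Class 3 (Flammable Liquid).
The lighter fluid has flash point 21.1 °C, which is ≤ 38 °C, so it is Class 3 (Flammable Liquid).
Class 3 net quantity: (three 14.33 L containers = 42.99 L) + (two 24.25 L containers = 48.5 L) = 91.49 L.
91.49 L ≤ 100 L (ocean vessel limit, Class 3) — within limit.
Class 4.1 quantity: three 0.1 oz packs = 8.52 g.
8.52 g is within the ocean vessel limit of 10 g for Class 4.1.
Every hazard class is within its ocean vessel limit and no segregation rule is violated.

Yes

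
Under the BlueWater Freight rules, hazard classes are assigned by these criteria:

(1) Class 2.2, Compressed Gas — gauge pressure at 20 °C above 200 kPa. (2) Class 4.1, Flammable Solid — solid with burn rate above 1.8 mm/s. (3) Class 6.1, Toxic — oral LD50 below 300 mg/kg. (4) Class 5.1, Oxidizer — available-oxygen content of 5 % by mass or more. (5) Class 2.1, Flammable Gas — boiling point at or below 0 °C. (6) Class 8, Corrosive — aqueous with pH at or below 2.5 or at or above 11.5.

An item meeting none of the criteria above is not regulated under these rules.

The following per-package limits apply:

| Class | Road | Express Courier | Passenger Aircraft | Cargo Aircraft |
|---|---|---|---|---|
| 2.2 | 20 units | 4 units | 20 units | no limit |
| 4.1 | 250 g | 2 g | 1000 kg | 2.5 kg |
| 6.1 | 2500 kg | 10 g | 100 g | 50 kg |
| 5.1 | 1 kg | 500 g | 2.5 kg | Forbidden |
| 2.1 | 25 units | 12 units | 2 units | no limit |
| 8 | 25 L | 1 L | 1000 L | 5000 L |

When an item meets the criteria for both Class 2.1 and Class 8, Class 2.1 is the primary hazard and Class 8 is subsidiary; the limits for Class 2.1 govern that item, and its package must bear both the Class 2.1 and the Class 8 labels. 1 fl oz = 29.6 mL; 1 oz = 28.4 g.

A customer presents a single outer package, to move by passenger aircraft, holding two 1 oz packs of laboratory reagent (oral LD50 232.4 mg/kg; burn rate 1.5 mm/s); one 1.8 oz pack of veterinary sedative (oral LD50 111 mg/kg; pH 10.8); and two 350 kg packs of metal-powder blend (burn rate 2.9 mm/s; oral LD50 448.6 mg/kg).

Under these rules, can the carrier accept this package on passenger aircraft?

No

Laboratory reagent: oral LD50 232.4 mg/kg < 300 mg/kg → Class 6.1 (Toxic).
The veterinary sedative has oral LD50 111 mg/kg, which is < 300 mg/kg, so it is Class 6.1 (Toxic).
Burn rate 2.9 mm/s meets the Class 4.1 criterion (Flammable Solid), so the metal-powder blend is Class 4.1.
Total Class 6.1: (two 1 oz packs = 56.8 g) + (one 1.8 oz pack = 51.12 g) = 107.92 g.
107.92 g exceeds the passenger aircraft limit of 100 g for Class 6.1.
Class 4.1 quantity: two 350 kg packs = 700 kg.
700 kg ≤ 1000 kg (passenger aircraft limit, Class 4.1) — within limit.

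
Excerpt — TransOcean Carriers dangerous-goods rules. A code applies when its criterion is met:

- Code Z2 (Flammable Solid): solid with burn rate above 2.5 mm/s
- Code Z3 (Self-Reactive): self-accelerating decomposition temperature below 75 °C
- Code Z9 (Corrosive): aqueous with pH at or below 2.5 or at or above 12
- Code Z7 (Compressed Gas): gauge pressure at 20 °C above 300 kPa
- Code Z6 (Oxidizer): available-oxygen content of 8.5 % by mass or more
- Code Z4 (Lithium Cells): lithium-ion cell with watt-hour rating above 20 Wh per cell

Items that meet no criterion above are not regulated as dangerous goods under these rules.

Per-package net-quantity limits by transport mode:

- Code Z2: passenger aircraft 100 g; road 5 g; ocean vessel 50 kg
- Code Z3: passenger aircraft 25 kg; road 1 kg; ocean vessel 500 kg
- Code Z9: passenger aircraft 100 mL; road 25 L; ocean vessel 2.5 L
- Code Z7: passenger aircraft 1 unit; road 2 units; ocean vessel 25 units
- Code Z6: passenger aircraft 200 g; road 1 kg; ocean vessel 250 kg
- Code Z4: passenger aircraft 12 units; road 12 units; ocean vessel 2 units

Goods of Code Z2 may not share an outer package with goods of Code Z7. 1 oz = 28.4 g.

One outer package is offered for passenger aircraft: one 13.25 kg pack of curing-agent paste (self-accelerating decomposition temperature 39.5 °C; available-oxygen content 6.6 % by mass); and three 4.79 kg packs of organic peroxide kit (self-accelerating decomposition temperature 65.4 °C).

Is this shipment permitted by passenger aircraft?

Curing-agent paste: self-accelerating decomposition temperature 39.5 °C < 75 °C → Code Z3 (Self-Reactive).
With self-accelerating decomposition temperature 65.4 °C (< 75 °C), the organic peroxide kit falls in Code Z3.
Code Z3 net quantity: 13.25 kg + (three 4.79 kg packs = 14.37 kg) = 27.62 kg.
27.62 kg exceeds the passenger aircraft limit of 25 kg for Code Z3.

No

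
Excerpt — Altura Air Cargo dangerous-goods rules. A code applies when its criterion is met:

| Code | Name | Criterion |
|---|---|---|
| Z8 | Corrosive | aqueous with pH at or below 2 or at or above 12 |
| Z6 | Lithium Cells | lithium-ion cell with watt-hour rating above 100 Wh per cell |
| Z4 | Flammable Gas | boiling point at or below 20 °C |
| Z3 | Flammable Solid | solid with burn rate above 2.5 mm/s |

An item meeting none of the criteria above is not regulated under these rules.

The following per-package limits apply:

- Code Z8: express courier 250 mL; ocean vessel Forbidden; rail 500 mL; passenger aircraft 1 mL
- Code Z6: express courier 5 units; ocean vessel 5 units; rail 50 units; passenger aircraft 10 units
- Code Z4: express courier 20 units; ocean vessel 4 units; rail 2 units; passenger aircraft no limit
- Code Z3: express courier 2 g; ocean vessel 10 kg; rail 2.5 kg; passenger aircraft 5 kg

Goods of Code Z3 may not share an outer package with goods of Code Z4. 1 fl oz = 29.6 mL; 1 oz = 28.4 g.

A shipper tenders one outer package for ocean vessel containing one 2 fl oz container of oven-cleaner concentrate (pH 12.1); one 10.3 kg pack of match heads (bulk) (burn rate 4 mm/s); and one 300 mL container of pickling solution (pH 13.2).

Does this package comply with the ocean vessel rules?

The oven-cleaner concentrate has pH 12.1, which is ≥ 12, so it is Code Z8 (Corrosive).
The match heads (bulk) have burn rate 4 mm/s, which is > 2.5 mm/s, so they are Code Z3 (Flammable Solid).
With pH 13.2 (≥ 12), the pickling solution falls in Code Z8.
Code Z8 net quantity: (one 2 fl oz container = 59.2 mL) + 300 mL = 359.2 mL.
Code Z8 is Forbidden by ocean vessel.
Code Z3 quantity: 10.3 kg.
10.3 kg > 10 kg (ocean vessel limit, Code Z3) — over the limit.
The segregation rule (Code Z3 with Code Z4) does not apply to Code Z8 with Code Z3.

No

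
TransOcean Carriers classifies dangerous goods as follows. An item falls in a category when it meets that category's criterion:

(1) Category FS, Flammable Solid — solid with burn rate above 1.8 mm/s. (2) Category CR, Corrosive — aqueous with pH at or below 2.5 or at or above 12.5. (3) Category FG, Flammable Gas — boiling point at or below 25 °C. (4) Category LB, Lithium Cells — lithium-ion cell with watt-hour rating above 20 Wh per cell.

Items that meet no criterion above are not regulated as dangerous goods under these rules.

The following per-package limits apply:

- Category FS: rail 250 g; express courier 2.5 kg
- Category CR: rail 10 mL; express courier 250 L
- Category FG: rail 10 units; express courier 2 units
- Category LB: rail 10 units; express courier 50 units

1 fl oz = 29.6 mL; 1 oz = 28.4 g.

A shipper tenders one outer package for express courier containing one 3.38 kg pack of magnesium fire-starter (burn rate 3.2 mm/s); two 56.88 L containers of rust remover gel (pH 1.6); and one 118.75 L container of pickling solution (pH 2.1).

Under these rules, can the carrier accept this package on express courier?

Magnesium fire-starter: burn rate 3.2 mm/s > 1.8 mm/s → Category FS (Flammable Solid).
The rust remover gel has pH 1.6, which is ≤ 2.5, so it is Category CR (Corrosive).
pH 2.1 meets the Category CR criterion (Corrosive), so the pickling solution is Category CR.
Total Category CR: (two 56.88 L containers = 113.76 L) + 118.75 L = 232.51 L.
232.51 L is within the express courier limit of 250 L for Category CR.
Category FS quantity: 3.38 kg.
3.38 kg > 2.5 kg (express courier limit, Category FS) — over the limit.

No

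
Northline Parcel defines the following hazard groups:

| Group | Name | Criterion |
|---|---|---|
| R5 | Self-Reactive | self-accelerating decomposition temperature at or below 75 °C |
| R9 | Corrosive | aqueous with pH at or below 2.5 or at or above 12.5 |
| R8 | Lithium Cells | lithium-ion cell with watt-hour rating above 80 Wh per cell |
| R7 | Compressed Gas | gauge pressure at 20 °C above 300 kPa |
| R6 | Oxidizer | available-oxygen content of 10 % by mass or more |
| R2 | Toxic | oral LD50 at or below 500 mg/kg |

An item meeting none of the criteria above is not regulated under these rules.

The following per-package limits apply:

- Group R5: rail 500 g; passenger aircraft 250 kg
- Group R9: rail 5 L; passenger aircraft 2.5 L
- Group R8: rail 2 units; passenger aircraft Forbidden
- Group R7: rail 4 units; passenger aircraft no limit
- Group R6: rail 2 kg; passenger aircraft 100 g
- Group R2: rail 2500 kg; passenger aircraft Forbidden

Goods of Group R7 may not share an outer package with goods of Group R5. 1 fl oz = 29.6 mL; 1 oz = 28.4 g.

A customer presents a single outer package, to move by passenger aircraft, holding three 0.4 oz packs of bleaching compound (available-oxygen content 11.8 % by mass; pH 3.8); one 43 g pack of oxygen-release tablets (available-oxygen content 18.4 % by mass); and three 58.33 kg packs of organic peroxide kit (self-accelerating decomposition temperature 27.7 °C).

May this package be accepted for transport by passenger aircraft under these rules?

The bleaching compound has available-oxygen content 11.8 % by mass, which is ≥ 10 % by mass, so it is Group R6 (Oxidizer).
Available-oxygen content 18.4 % by mass meets the Group R6 criterion (Oxidizer), so the oxygen-release tablets are Group R6.
Organic peroxide kit: self-accelerating decomposition temperature 27.7 °C ≤ 75 °C → Group R5 (Self-Reactive).
Group R5 quantity: three 58.33 kg packs = 174.99 kg.
174.99 kg is within the passenger aircraft limit of 250 kg for Group R5.
Group R6 net quantity: (three 0.4 oz packs = 34.08 g) + 43 g = 77.08 g.
77.08 g is within the passenger aircraft limit of 100 g for Group R6.
The segregation rule (Group R7 with Group R5) does not apply to Group R5 with Group R6.
Every hazard group is within its passenger aircraft limit and no segregation rule is violated.

Yes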